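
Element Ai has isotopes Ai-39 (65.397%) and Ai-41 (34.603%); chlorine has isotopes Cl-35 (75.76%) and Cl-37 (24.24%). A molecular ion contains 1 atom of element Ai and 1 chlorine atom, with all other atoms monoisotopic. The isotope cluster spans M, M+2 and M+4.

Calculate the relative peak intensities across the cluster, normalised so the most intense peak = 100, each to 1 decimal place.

100.0 : 84.9 : 16.9

Element Ai pattern (n=1): 0.65397 : 0.34603
Chlorine pattern (n=1): 0.7576 : 0.2424
Convolve the two distributions (both contribute in 2-u steps):
  M: 0.65397×0.7576 = 0.495448
  M+2: 0.65397×0.2424 + 0.34603×0.7576 = 0.420675
  M+4: 0.34603×0.2424 = 0.083878
Scale to base peak (0.495448) = 100: 100.0 : 84.9 : 16.9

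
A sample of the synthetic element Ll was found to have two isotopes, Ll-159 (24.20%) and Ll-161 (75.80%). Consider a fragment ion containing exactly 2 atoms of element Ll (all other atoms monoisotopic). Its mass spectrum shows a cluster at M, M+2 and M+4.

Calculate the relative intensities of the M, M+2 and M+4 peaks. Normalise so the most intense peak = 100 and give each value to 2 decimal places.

Each Ll atom is independently Ll-159 (p = 0.2420) or Ll-161 (q = 0.7580); the cluster is the binomial expansion (p + q)^2.
P(M) = 0.2420^2 = 0.058564
P(M+2) = 2 × 0.2420^1 × 0.7580^1 = 0.366872
P(M+4) = 0.7580^2 = 0.574564
The M+4 peak is largest (0.574564); scaling to 100 gives 10.19 : 63.85 : 100.00.

10.19 : 63.85 : 100.00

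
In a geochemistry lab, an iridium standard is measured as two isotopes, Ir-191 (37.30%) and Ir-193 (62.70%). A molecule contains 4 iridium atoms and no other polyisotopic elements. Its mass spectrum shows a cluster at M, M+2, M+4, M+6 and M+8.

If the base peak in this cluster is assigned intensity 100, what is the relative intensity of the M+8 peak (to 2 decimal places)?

Binomial terms of (0.3730 + 0.6270)^4: M 0.0194, M+2 0.1302, M+4 0.3282, M+6 0.3678, M+8 0.1546 → M+6 is the base peak.
P(M+6) = C(4,3) × 0.3730^1 × 0.6270^3 = 4 × 0.3730 × 0.24649188 = 0.367766 (base)
P(M+8) = C(4,4) × 0.3730^0 × 0.6270^4 = 1 × 1.0000 × 0.15455041 = 0.154550
Relative intensity = 0.154550 / 0.367766 × 100 = 42.02

42.02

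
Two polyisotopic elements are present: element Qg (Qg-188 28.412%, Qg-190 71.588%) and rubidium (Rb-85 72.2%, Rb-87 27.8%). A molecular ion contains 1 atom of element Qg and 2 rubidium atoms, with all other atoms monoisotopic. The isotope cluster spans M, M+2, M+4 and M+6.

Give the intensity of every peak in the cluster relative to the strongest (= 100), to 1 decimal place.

30.4 : 100.0 : 63.5 : 11.4

Element Qg pattern (n=1): 0.28412 : 0.71588
Rubidium pattern (n=2): 0.521284 : 0.401432 : 0.077284
Convolve the two distributions (both contribute in 2-u steps):
  M: 0.28412×0.521284 = 0.148107
  M+2: 0.28412×0.401432 + 0.71588×0.521284 = 0.487232
  M+4: 0.28412×0.077284 + 0.71588×0.401432 = 0.309335
  M+6: 0.71588×0.077284 = 0.055326
Scale to base peak (0.487232) = 100: 30.4 : 100.0 : 63.5 : 11.4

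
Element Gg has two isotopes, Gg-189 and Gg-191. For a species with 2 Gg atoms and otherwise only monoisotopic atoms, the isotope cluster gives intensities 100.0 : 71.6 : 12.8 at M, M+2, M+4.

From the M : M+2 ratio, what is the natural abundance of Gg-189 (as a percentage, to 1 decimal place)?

73.6%

Write p for the Gg-189 fraction. I(M+2)/I(M) = [C(2,1)·p^1·(1−p)] / p^2 = 2·(1−p)/p = 71.6/100.0 = 0.7160
(1−p)/p = 0.7160/2 = 0.3580  ⇒  p = 1/(1 + 0.3580) = 0.7364
Gg-189: 73.6%, Gg-191: 26.4%.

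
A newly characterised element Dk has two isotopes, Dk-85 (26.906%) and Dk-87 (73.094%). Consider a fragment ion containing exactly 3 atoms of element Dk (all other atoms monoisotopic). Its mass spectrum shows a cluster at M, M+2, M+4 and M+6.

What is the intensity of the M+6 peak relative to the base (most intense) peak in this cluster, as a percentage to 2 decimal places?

Term probabilities: M 0.0195, M+2 0.1587, M+4 0.4313, M+6 0.3905. Base peak = M+4.
P(M+4) = C(3,2) × 0.26906^1 × 0.73094^2 = 3 × 0.26906 × 0.53427328 = 0.431255 (base)
P(M+6) = C(3,3) × 0.26906^0 × 0.73094^3 = 1 × 1.0000 × 0.39052171 = 0.390522
Relative intensity = 0.390522 / 0.431255 × 100 = 90.55

90.55%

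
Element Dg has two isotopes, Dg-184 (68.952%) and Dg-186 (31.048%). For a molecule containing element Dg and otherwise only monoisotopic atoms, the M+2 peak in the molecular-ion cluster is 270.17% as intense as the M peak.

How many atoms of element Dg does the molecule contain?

With n Dg atoms, P(M+2)/P(M) = C(n,1)·p^(n−1)q / p^n = n·q/p = n · 0.31048/0.68952.
n = 2.7017 × 0.68952/0.31048 = 6.00 ≈ 6

6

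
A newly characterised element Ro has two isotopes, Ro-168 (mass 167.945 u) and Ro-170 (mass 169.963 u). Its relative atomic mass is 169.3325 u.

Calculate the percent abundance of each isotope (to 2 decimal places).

Ro-168: 31.24%, Ro-170: 68.76%

With x = fraction of Ro-168 (so Ro-170 is 1 − x):
167.945·x + 169.963·(1 − x) = 169.3325
(167.945 − 169.963)·x = 169.3325 − 169.963
x = -0.6305 / -2.018 = 0.31244 → 31.24% Ro-168, 68.76% Ro-170.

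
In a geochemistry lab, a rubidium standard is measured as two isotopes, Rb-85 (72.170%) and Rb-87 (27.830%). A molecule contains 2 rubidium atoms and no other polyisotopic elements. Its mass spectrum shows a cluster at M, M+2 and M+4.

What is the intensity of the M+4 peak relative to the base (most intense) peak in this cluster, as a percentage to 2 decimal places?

14.87%

Binomial terms of (0.72170 + 0.27830)^2: M 0.5209, M+2 0.4017, M+4 0.0775 → M is the base peak.
P(M) = C(2,0) × 0.72170^2 × 0.27830^0 = 1 × 0.52085089 × 1.0000 = 0.520851 (base)
P(M+4) = C(2,2) × 0.72170^0 × 0.27830^2 = 1 × 1.0000 × 0.07745089 = 0.077451
Relative intensity = 0.077451 / 0.520851 × 100 = 14.87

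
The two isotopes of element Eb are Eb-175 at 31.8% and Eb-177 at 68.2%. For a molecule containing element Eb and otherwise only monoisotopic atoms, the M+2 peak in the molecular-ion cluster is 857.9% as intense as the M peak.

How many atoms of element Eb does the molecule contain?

The M+2/M ratio from n Eb atoms is n · q/p = n · 0.682/0.318.
n = 8.579 × 0.318/0.682 = 4.00 ≈ 4

4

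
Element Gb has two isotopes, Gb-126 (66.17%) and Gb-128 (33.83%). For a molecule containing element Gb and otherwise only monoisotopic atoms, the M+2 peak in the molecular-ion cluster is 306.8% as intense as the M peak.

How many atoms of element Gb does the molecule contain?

6

For n independent Gb atoms, I(M+2)/I(M) = n · (abundance Gb-128) / (abundance Gb-126) = n · 0.3383/0.6617.
n = 3.068 × 0.6617/0.3383 = 6.00 ≈ 6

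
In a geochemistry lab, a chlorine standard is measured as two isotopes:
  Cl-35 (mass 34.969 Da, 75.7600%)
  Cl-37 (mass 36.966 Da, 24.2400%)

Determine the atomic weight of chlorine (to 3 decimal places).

35.453 Da

The abundance-weighted mean is 0.757600 × 34.969 + 0.242400 × 36.966
= 26.4925 + 8.9606 = 35.4531 Da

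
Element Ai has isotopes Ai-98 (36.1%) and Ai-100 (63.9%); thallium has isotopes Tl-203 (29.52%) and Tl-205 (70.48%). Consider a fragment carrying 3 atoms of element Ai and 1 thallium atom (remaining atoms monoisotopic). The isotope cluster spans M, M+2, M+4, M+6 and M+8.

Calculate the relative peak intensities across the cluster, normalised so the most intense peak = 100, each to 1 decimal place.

Element Ai pattern (n=3): 0.04704588 : 0.24982536 : 0.44221164 : 0.26091712
Thallium pattern (n=1): 0.2952 : 0.7048
Convolve the two distributions (both contribute in 2-u steps):
  M: 0.04704588×0.2952 = 0.013888
  M+2: 0.04704588×0.7048 + 0.24982536×0.2952 = 0.106906
  M+4: 0.24982536×0.7048 + 0.44221164×0.2952 = 0.306618
  M+6: 0.44221164×0.7048 + 0.26091712×0.2952 = 0.388693
  M+8: 0.26091712×0.7048 = 0.183894
Scale to base peak (0.388693) = 100: 3.6 : 27.5 : 78.9 : 100.0 : 47.3

3.6 : 27.5 : 78.9 : 100.0 : 47.3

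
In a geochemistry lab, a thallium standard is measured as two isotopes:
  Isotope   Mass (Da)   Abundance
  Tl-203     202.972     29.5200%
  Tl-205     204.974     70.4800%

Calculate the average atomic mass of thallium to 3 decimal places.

Average mass = Σ (abundance × isotope mass) = 0.295200 × 202.972 + 0.704800 × 204.974
= 59.9173 + 144.4657 = 204.3830 Da

204.383 Da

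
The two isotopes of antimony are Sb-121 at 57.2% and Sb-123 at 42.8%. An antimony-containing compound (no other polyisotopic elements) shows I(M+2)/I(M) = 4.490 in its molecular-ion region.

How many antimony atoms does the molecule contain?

For n independent Sb atoms, I(M+2)/I(M) = n · (abundance Sb-123) / (abundance Sb-121) = n · 0.428/0.572.
n = 4.490 × 0.572/0.428 = 6.00 ≈ 6

6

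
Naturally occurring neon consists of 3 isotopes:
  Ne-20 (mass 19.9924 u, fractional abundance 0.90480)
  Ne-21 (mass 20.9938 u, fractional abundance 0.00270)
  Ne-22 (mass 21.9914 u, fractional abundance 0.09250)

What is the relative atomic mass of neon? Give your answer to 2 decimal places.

Ar = Σ fᵢ·mᵢ = 0.90480 × 19.9924 + 0.00270 × 20.9938 + 0.09250 × 21.9914
= 18.08912 + 0.05668 + 2.03420 = 20.18000 u

20.18 u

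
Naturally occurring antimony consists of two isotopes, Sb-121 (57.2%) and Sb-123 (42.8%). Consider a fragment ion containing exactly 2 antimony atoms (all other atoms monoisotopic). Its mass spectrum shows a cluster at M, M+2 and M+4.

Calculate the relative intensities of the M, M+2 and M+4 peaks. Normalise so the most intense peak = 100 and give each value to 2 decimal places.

66.82 : 100.00 : 37.41

Expanding (0.572 + 0.428)^2:
P(M) = 0.572^2 = 0.327184
P(M+2) = 2 × 0.572^1 × 0.428^1 = 0.489632
P(M+4) = 0.428^2 = 0.183184
The M+2 peak is largest (0.489632); scaling to 100 gives 66.82 : 100.00 : 37.41.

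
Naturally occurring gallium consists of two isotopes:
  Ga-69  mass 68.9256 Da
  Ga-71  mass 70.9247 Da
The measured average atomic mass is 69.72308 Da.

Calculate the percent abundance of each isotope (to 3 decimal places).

Ga-69: 60.108%, Ga-71: 39.892%

Let x be the fractional abundance of Ga-69; then Ga-71 has abundance 1 − x.
68.9256·x + 70.9247·(1 − x) = 69.72308
(68.9256 − 70.9247)·x = 69.72308 − 70.9247
x = -1.20162 / -1.9991 = 0.60108 → 60.108% Ga-69, 39.892% Ga-71.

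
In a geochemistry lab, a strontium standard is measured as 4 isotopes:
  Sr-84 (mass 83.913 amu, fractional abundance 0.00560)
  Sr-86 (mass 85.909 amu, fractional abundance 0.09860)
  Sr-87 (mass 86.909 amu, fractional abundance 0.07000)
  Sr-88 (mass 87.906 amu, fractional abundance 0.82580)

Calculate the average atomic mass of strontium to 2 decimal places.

87.62 amu

Average mass = Σ (abundance × isotope mass) = 0.00560 × 83.913 + 0.09860 × 85.909 + 0.07000 × 86.909 + 0.82580 × 87.906
= 0.4699 + 8.4706 + 6.0836 + 72.5928 = 87.6169 amu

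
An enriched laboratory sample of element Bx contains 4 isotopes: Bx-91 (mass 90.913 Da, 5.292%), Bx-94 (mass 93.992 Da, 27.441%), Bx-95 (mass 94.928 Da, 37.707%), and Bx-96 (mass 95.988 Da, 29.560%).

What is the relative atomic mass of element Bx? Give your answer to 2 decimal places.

Weight each isotope mass by its fractional abundance: 0.05292 × 90.913 + 0.27441 × 93.992 + 0.37707 × 94.928 + 0.29560 × 95.988
= 4.8111 + 25.7923 + 35.7945 + 28.3741 = 94.7720 Da

94.77 Da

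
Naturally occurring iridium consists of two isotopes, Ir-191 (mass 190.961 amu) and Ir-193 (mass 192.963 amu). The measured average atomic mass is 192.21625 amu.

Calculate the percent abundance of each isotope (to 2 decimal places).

Ir-191: 37.30%, Ir-193: 62.70%

Let x be the fractional abundance of Ir-191; then Ir-193 has abundance 1 − x.
190.961·x + 192.963·(1 − x) = 192.21625
(190.961 − 192.963)·x = 192.21625 − 192.963
x = -0.74675 / -2.002 = 0.37300 → 37.30% Ir-191, 62.70% Ir-193.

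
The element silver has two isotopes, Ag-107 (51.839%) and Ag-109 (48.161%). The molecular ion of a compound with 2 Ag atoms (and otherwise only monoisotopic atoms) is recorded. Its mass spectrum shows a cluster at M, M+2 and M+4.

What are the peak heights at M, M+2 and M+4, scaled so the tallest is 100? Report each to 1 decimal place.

Each Ag atom is independently Ag-107 (p = 0.51839) or Ag-109 (q = 0.48161); the cluster is the binomial expansion (p + q)^2.
P(M) = 0.51839^2 = 0.268728
P(M+2) = 2 × 0.51839^1 × 0.48161^1 = 0.499324
P(M+4) = 0.48161^2 = 0.231948
The M+2 peak is largest (0.499324); scaling to 100 gives 53.8 : 100.0 : 46.5.

53.8 : 100.0 : 46.5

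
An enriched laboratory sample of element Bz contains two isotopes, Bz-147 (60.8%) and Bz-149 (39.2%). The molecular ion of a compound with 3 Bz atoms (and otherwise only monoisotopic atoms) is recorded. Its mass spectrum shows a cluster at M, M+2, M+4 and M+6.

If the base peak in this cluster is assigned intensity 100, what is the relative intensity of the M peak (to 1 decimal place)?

Binomial terms of (0.608 + 0.392)^3: M 0.2248, M+2 0.4347, M+4 0.2803, M+6 0.0602 → M+2 is the base peak.
P(M+2) = C(3,1) × 0.608^2 × 0.392^1 = 3 × 0.369664 × 0.3920 = 0.434725 (base)
P(M) = C(3,0) × 0.608^3 × 0.392^0 = 1 × 0.22475571 × 1.0000 = 0.224756
Relative intensity = 0.224756 / 0.434725 × 100 = 51.7

51.7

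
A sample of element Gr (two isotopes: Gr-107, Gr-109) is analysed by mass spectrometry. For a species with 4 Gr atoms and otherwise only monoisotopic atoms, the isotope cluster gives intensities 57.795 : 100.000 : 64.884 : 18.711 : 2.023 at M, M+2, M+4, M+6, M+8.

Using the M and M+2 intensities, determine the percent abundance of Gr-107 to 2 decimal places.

69.80%

Let p = fractional abundance of Gr-107. I(M+2)/I(M) = [C(4,1)·p^3·(1−p)] / p^4 = 4·(1−p)/p = 100.000/57.795 = 1.7303
(1−p)/p = 1.7303/4 = 0.4326  ⇒  p = 1/(1 + 0.4326) = 0.6980
Gr-107: 69.80%, Gr-109: 30.20%.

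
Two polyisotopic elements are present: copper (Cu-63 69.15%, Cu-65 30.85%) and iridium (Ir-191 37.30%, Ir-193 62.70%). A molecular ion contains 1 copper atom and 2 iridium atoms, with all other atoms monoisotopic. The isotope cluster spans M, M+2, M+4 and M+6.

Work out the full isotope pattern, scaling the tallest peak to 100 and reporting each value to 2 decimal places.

Copper pattern (n=1): 0.6915 : 0.3085
Iridium pattern (n=2): 0.139129 : 0.467742 : 0.393129
Convolve the two distributions (both contribute in 2-u steps):
  M: 0.6915×0.139129 = 0.096208
  M+2: 0.6915×0.467742 + 0.3085×0.139129 = 0.366365
  M+4: 0.6915×0.393129 + 0.3085×0.467742 = 0.416147
  M+6: 0.3085×0.393129 = 0.121280
Scale to base peak (0.416147) = 100: 23.12 : 88.04 : 100.00 : 29.14

23.12 : 88.04 : 100.00 : 29.14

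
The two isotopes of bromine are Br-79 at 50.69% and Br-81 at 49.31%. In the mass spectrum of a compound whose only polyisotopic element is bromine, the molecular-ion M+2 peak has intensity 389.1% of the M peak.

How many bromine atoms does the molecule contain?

4

With n Br atoms, P(M+2)/P(M) = C(n,1)·p^(n−1)q / p^n = n·q/p = n · 0.4931/0.5069.
n = 3.891 × 0.5069/0.4931 = 4.00 ≈ 4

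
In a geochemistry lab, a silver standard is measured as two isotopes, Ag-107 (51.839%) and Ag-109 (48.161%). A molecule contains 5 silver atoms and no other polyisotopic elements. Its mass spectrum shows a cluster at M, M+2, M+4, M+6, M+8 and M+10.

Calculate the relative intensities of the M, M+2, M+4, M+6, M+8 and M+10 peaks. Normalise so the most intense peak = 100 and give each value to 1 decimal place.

Each Ag atom is independently Ag-107 (p = 0.51839) or Ag-109 (q = 0.48161); the cluster is the binomial expansion (p + q)^5.
P(M) = 0.51839^5 = 0.037435
P(M+2) = 5 × 0.51839^4 × 0.48161^1 = 0.173897
P(M+4) = 10 × 0.51839^3 × 0.48161^2 = 0.323118
P(M+6) = 10 × 0.51839^2 × 0.48161^3 = 0.300192
P(M+8) = 5 × 0.51839^1 × 0.48161^4 = 0.139447
P(M+10) = 0.48161^5 = 0.025911
The M+4 peak is largest (0.323118); scaling to 100 gives 11.6 : 53.8 : 100.0 : 92.9 : 43.2 : 8.0.

11.6 : 53.8 : 100.0 : 92.9 : 43.2 : 8.0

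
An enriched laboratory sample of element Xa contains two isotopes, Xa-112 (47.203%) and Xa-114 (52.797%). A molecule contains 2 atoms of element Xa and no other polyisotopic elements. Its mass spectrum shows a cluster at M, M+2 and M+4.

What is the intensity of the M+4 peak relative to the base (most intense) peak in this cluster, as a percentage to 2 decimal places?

55.93%

Term probabilities: M 0.2228, M+2 0.4984, M+4 0.2788. Base peak = M+2.
P(M+2) = C(2,1) × 0.47203^1 × 0.52797^1 = 2 × 0.47203 × 0.52797 = 0.498435 (base)
P(M+4) = C(2,2) × 0.47203^0 × 0.52797^2 = 1 × 1.0000 × 0.27875232 = 0.278752
Relative intensity = 0.278752 / 0.498435 × 100 = 55.93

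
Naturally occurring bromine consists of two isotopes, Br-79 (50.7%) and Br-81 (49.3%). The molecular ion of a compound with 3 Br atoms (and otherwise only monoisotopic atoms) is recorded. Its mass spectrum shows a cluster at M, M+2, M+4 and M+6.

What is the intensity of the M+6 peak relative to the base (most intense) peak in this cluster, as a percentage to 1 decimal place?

31.5%

Term probabilities: M 0.1303, M+2 0.3802, M+4 0.3697, M+6 0.1198. Base peak = M+2.
P(M+2) = C(3,1) × 0.507^2 × 0.493^1 = 3 × 0.257049 × 0.4930 = 0.380175 (base)
P(M+6) = C(3,3) × 0.507^0 × 0.493^3 = 1 × 1.0000 × 0.11982316 = 0.119823
Relative intensity = 0.119823 / 0.380175 × 100 = 31.5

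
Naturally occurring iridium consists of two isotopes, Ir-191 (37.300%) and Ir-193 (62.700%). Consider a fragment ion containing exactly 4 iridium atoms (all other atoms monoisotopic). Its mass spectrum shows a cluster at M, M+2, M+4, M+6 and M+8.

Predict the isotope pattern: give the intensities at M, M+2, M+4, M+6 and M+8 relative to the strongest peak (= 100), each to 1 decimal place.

The 4 Ir atoms are independent, so intensities follow the terms of (0.37300 + 0.62700)^4.
P(M) = 0.37300^4 = 0.019357
P(M+2) = 4 × 0.37300^3 × 0.62700^1 = 0.130153
P(M+4) = 6 × 0.37300^2 × 0.62700^2 = 0.328174
P(M+6) = 4 × 0.37300^1 × 0.62700^3 = 0.367766
P(M+8) = 0.62700^4 = 0.154550
The M+6 peak is largest (0.367766); scaling to 100 gives 5.3 : 35.4 : 89.2 : 100.0 : 42.0.

5.3 : 35.4 : 89.2 : 100.0 : 42.0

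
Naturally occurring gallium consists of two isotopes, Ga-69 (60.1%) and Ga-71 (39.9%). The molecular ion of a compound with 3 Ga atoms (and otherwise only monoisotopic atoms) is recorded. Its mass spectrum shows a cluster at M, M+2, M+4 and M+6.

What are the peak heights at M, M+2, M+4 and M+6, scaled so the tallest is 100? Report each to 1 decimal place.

Each Ga atom is independently Ga-69 (p = 0.601) or Ga-71 (q = 0.399); the cluster is the binomial expansion (p + q)^3.
P(M) = 0.601^3 = 0.217082
P(M+2) = 3 × 0.601^2 × 0.399^1 = 0.432358
P(M+4) = 3 × 0.601^1 × 0.399^2 = 0.287039
P(M+6) = 0.399^3 = 0.063521
The M+2 peak is largest (0.432358); scaling to 100 gives 50.2 : 100.0 : 66.4 : 14.7.

50.2 : 100.0 : 66.4 : 14.7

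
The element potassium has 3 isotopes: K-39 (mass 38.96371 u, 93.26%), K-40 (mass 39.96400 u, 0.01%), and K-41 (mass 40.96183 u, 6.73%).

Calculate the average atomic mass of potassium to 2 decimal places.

39.10 u

Average mass = Σ (abundance × isotope mass) = 0.9326 × 38.96371 + 0.0001 × 39.96400 + 0.0673 × 40.96183
= 36.337556 + 0.003996 + 2.756731 = 39.098283 u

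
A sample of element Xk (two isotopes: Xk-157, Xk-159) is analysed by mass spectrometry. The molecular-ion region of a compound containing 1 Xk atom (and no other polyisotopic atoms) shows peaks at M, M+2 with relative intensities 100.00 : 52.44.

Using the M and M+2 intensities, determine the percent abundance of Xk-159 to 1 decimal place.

Write p for the Xk-157 fraction. I(M+2)/I(M) = [C(1,1)·p^0·(1−p)] / p^1 = 1·(1−p)/p = 52.44/100.00 = 0.5244
(1−p)/p = 0.5244/1 = 0.5244  ⇒  p = 1/(1 + 0.5244) = 0.6560
Xk-157: 65.6%, Xk-159: 34.4%.

34.4%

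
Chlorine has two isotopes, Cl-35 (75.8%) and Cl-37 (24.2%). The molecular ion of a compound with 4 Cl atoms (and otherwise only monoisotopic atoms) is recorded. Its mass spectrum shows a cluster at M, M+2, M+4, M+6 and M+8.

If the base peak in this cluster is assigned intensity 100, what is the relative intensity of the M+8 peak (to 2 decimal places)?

0.81

Term probabilities: M 0.3301, M+2 0.4216, M+4 0.2019, M+6 0.0430, M+8 0.0034. Base peak = M+2.
P(M+2) = C(4,1) × 0.758^3 × 0.242^1 = 4 × 0.43551951 × 0.2420 = 0.421583 (base)
P(M+8) = C(4,4) × 0.758^0 × 0.242^4 = 1 × 1.0000 × 0.00342974 = 0.003430
Relative intensity = 0.003430 / 0.421583 × 100 = 0.81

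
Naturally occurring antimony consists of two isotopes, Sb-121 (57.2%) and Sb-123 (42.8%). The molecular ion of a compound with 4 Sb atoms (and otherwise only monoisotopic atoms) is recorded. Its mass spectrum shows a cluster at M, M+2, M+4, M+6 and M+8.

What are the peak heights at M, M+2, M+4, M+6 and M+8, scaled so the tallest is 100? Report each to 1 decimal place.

Each Sb atom is independently Sb-121 (p = 0.572) or Sb-123 (q = 0.428); the cluster is the binomial expansion (p + q)^4.
P(M) = 0.572^4 = 0.107049
P(M+2) = 4 × 0.572^3 × 0.428^1 = 0.320400
P(M+4) = 6 × 0.572^2 × 0.428^2 = 0.359609
P(M+6) = 4 × 0.572^1 × 0.428^3 = 0.179385
P(M+8) = 0.428^4 = 0.033556
The M+4 peak is largest (0.359609); scaling to 100 gives 29.8 : 89.1 : 100.0 : 49.9 : 9.3.

29.8 : 89.1 : 100.0 : 49.9 : 9.3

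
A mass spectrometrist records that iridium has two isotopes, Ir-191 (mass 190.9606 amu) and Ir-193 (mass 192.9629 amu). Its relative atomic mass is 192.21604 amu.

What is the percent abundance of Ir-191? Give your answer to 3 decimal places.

37.300%

With x = fraction of Ir-191 (so Ir-193 is 1 − x):
190.9606·x + 192.9629·(1 − x) = 192.21604
(190.9606 − 192.9629)·x = 192.21604 − 192.9629
x = -0.74686 / -2.0023 = 0.37300 → 37.300% Ir-191, 62.700% Ir-193.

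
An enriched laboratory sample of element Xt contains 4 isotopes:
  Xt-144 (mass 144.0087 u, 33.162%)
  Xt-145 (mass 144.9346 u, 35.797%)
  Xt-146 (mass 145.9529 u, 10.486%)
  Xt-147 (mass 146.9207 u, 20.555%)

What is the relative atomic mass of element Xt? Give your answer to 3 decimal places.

Ar = Σ fᵢ·mᵢ = 0.33162 × 144.0087 + 0.35797 × 144.9346 + 0.10486 × 145.9529 + 0.20555 × 146.9207
= 47.75617 + 51.88224 + 15.30462 + 30.19955 = 145.14258 u

145.143 u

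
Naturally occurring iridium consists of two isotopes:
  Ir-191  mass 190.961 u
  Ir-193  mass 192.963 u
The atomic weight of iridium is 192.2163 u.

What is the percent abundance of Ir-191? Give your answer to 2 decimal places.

Writing the weighted mean with unknown fraction x of Ir-191:
190.961·x + 192.963·(1 − x) = 192.2163
(190.961 − 192.963)·x = 192.2163 − 192.963
x = -0.7467 / -2.002 = 0.37298 → 37.30% Ir-191, 62.70% Ir-193.

37.30%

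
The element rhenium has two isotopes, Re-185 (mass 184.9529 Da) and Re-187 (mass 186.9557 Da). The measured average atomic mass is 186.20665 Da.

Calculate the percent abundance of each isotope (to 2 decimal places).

Re-185: 37.40%, Re-187: 62.60%

With x = fraction of Re-185 (so Re-187 is 1 − x):
184.9529·x + 186.9557·(1 − x) = 186.20665
(184.9529 − 186.9557)·x = 186.20665 − 186.9557
x = -0.74905 / -2.0028 = 0.37400 → 37.40% Re-185, 62.60% Re-187.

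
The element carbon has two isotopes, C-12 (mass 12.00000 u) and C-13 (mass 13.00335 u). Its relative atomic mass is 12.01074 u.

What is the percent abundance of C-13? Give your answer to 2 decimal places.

Writing the weighted mean with unknown fraction x of C-12:
12.00000·x + 13.00335·(1 − x) = 12.01074
(12.00000 − 13.00335)·x = 12.01074 − 13.00335
x = -0.99261 / -1.00335 = 0.98930 → 98.93% C-12, 1.07% C-13.

1.07%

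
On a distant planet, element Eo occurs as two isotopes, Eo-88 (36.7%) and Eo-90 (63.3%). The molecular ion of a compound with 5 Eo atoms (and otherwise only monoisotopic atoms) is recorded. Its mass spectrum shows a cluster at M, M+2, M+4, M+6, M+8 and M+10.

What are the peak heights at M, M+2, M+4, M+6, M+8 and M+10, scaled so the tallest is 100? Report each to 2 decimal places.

Each Eo atom is independently Eo-88 (p = 0.367) or Eo-90 (q = 0.633); the cluster is the binomial expansion (p + q)^5.
P(M) = 0.367^5 = 0.006658
P(M+2) = 5 × 0.367^4 × 0.633^1 = 0.057417
P(M+4) = 10 × 0.367^3 × 0.633^2 = 0.198064
P(M+6) = 10 × 0.367^2 × 0.633^3 = 0.341620
P(M+8) = 5 × 0.367^1 × 0.633^4 = 0.294612
P(M+10) = 0.633^5 = 0.101629
The M+6 peak is largest (0.341620); scaling to 100 gives 1.95 : 16.81 : 57.98 : 100.00 : 86.24 : 29.75.

1.95 : 16.81 : 57.98 : 100.00 : 86.24 : 29.75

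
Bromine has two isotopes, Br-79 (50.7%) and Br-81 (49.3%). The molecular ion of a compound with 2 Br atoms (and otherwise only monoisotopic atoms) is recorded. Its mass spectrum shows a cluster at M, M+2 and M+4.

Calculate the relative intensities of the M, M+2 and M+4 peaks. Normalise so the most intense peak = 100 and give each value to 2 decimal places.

The 2 Br atoms are independent, so intensities follow the terms of (0.507 + 0.493)^2.
P(M) = 0.507^2 = 0.257049
P(M+2) = 2 × 0.507^1 × 0.493^1 = 0.499902
P(M+4) = 0.493^2 = 0.243049
The M+2 peak is largest (0.499902); scaling to 100 gives 51.42 : 100.00 : 48.62.

51.42 : 100.00 : 48.62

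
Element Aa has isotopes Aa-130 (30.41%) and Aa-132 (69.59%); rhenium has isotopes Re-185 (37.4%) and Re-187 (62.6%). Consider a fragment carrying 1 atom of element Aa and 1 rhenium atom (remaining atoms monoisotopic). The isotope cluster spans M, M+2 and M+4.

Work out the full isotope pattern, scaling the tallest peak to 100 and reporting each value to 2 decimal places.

25.24 : 100.00 : 96.67

Element Aa pattern (n=1): 0.3041 : 0.6959
Rhenium pattern (n=1): 0.3740 : 0.6260
Convolve the two distributions (both contribute in 2-u steps):
  M: 0.3041×0.3740 = 0.113733
  M+2: 0.3041×0.6260 + 0.6959×0.3740 = 0.450633
  M+4: 0.6959×0.6260 = 0.435633
Scale to base peak (0.450633) = 100: 25.24 : 100.00 : 96.67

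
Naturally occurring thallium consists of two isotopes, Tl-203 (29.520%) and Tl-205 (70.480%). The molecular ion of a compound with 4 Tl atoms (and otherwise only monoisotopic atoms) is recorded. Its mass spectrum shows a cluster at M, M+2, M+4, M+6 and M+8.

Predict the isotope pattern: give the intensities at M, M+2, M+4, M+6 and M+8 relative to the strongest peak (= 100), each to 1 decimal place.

The 4 Tl atoms are independent, so intensities follow the terms of (0.29520 + 0.70480)^4.
P(M) = 0.29520^4 = 0.007594
P(M+2) = 4 × 0.29520^3 × 0.70480^1 = 0.072523
P(M+4) = 6 × 0.29520^2 × 0.70480^2 = 0.259726
P(M+6) = 4 × 0.29520^1 × 0.70480^3 = 0.413403
P(M+8) = 0.70480^4 = 0.246754
The M+6 peak is largest (0.413403); scaling to 100 gives 1.8 : 17.5 : 62.8 : 100.0 : 59.7.

1.8 : 17.5 : 62.8 : 100.0 : 59.7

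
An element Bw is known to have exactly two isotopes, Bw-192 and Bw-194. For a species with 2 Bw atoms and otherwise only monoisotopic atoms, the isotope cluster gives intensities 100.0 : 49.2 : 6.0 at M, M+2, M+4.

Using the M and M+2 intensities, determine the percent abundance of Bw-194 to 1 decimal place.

Write p for the Bw-192 fraction. I(M+2)/I(M) = [C(2,1)·p^1·(1−p)] / p^2 = 2·(1−p)/p = 49.2/100.0 = 0.4920
(1−p)/p = 0.4920/2 = 0.2460  ⇒  p = 1/(1 + 0.2460) = 0.8026
Bw-192: 80.3%, Bw-194: 19.7%.

19.7%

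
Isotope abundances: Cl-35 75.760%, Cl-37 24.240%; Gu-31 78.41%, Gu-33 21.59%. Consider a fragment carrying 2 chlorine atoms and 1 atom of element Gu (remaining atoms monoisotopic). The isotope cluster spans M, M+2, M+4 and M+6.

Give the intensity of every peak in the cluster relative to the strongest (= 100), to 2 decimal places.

Chlorine pattern (n=2): 0.57395776 : 0.36728448 : 0.05875776
Element Gu pattern (n=1): 0.7841 : 0.2159
Convolve the two distributions (both contribute in 2-u steps):
  M: 0.57395776×0.7841 = 0.450040
  M+2: 0.57395776×0.2159 + 0.36728448×0.7841 = 0.411905
  M+4: 0.36728448×0.2159 + 0.05875776×0.7841 = 0.125369
  M+6: 0.05875776×0.2159 = 0.012686
Scale to base peak (0.450040) = 100: 100.00 : 91.53 : 27.86 : 2.82

100.00 : 91.53 : 27.86 : 2.82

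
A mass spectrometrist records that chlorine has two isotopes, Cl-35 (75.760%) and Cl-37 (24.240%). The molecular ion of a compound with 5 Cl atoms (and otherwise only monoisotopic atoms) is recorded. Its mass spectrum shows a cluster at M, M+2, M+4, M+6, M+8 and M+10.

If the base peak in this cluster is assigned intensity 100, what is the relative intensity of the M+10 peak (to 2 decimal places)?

0.21

Binomial terms of (0.75760 + 0.24240)^5: M 0.2496, M+2 0.3993, M+4 0.2555, M+6 0.0817, M+8 0.0131, M+10 0.0008 → M+2 is the base peak.
P(M+2) = C(5,1) × 0.75760^4 × 0.24240^1 = 5 × 0.32942751 × 0.2424 = 0.399266 (base)
P(M+10) = C(5,5) × 0.75760^0 × 0.24240^5 = 1 × 1.0000 × 0.00083688 = 0.000837
Relative intensity = 0.000837 / 0.399266 × 100 = 0.21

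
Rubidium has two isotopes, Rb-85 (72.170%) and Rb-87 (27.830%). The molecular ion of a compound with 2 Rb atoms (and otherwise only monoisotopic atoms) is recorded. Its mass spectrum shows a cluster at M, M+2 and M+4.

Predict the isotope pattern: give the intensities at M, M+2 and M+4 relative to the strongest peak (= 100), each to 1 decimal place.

100.0 : 77.1 : 14.9

The 2 Rb atoms are independent, so intensities follow the terms of (0.72170 + 0.27830)^2.
P(M) = 0.72170^2 = 0.520851
P(M+2) = 2 × 0.72170^1 × 0.27830^1 = 0.401698
P(M+4) = 0.27830^2 = 0.077451
The M peak is largest (0.520851); scaling to 100 gives 100.0 : 77.1 : 14.9.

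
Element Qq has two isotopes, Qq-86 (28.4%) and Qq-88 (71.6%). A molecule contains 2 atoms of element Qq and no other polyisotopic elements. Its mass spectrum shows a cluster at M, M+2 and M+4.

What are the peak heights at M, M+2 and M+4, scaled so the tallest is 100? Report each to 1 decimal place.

Expanding (0.284 + 0.716)^2:
P(M) = 0.284^2 = 0.080656
P(M+2) = 2 × 0.284^1 × 0.716^1 = 0.406688
P(M+4) = 0.716^2 = 0.512656
The M+4 peak is largest (0.512656); scaling to 100 gives 15.7 : 79.3 : 100.0.

15.7 : 79.3 : 100.0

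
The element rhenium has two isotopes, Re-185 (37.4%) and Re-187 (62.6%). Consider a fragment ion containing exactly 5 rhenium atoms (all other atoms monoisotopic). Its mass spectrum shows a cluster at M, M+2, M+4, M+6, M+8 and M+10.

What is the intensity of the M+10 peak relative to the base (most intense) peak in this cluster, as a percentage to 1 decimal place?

28.0%

Binomial terms of (0.374 + 0.626)^5: M 0.0073, M+2 0.0612, M+4 0.2050, M+6 0.3431, M+8 0.2872, M+10 0.0961 → M+6 is the base peak.
P(M+6) = C(5,3) × 0.374^2 × 0.626^3 = 10 × 0.139876 × 0.24531438 = 0.343136 (base)
P(M+10) = C(5,5) × 0.374^0 × 0.626^5 = 1 × 1.0000 × 0.09613282 = 0.096133
Relative intensity = 0.096133 / 0.343136 × 100 = 28.0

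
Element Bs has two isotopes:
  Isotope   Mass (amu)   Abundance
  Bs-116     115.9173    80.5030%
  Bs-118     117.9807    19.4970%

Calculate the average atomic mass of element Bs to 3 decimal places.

116.320 amu

Average mass = Σ (abundance × isotope mass) = 0.805030 × 115.9173 + 0.194970 × 117.9807
= 93.31690 + 23.00270 = 116.31960 amu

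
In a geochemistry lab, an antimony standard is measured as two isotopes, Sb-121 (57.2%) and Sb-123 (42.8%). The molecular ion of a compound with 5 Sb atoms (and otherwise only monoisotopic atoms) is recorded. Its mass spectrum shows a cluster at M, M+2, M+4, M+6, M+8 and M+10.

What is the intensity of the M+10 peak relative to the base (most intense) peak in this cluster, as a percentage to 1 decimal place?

4.2%

(0.572 + 0.428)^5 gives M 0.0612, M+2 0.2291, M+4 0.3428, M+6 0.2565, M+8 0.0960, M+10 0.0144; the largest is M+4.
P(M+4) = C(5,2) × 0.572^3 × 0.428^2 = 10 × 0.18714925 × 0.183184 = 0.342827 (base)
P(M+10) = C(5,5) × 0.572^0 × 0.428^5 = 1 × 1.0000 × 0.01436213 = 0.014362
Relative intensity = 0.014362 / 0.342827 × 100 = 4.2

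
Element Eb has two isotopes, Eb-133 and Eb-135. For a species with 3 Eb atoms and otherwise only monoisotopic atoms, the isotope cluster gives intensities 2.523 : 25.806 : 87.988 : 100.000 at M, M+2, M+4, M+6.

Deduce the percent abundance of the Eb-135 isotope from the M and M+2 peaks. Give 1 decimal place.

77.3%

Write p for the Eb-133 fraction. I(M+2)/I(M) = [C(3,1)·p^2·(1−p)] / p^3 = 3·(1−p)/p = 25.806/2.523 = 10.2283
(1−p)/p = 10.2283/3 = 3.4094  ⇒  p = 1/(1 + 3.4094) = 0.2268
Eb-133: 22.7%, Eb-135: 77.3%.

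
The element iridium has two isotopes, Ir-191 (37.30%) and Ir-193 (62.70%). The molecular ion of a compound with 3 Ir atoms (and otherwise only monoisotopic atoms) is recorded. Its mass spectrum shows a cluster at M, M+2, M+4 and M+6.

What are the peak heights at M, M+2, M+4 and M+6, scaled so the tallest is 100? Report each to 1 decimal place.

11.8 : 59.5 : 100.0 : 56.0

Each Ir atom is independently Ir-191 (p = 0.3730) or Ir-193 (q = 0.6270); the cluster is the binomial expansion (p + q)^3.
P(M) = 0.3730^3 = 0.051895
P(M+2) = 3 × 0.3730^2 × 0.6270^1 = 0.261702
P(M+4) = 3 × 0.3730^1 × 0.6270^2 = 0.439911
P(M+6) = 0.6270^3 = 0.246492
The M+4 peak is largest (0.439911); scaling to 100 gives 11.8 : 59.5 : 100.0 : 56.0.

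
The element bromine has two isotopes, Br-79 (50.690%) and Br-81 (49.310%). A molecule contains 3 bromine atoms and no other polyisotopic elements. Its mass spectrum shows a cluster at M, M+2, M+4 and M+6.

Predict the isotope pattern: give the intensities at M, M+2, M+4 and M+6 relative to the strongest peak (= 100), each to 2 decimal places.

Each Br atom is independently Br-79 (p = 0.50690) or Br-81 (q = 0.49310); the cluster is the binomial expansion (p + q)^3.
P(M) = 0.50690^3 = 0.130247
P(M+2) = 3 × 0.50690^2 × 0.49310^1 = 0.380103
P(M+4) = 3 × 0.50690^1 × 0.49310^2 = 0.369755
P(M+6) = 0.49310^3 = 0.119896
The M+2 peak is largest (0.380103); scaling to 100 gives 34.27 : 100.00 : 97.28 : 31.54.

34.27 : 100.00 : 97.28 : 31.54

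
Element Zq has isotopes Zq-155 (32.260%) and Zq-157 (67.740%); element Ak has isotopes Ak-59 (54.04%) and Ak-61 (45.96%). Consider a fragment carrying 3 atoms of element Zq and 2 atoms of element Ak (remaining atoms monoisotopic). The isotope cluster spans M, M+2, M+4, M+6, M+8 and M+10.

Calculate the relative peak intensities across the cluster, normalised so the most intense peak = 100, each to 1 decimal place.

Element Zq pattern (n=3): 0.03357323 : 0.2114926 : 0.44409512 : 0.31083905
Element Ak pattern (n=2): 0.29203216 : 0.49673568 : 0.21123216
Convolve the two distributions (both contribute in 2-u steps):
  M: 0.03357323×0.29203216 = 0.009804
  M+2: 0.03357323×0.49673568 + 0.2114926×0.29203216 = 0.078440
  M+4: 0.03357323×0.21123216 + 0.2114926×0.49673568 + 0.44409512×0.29203216 = 0.241838
  M+6: 0.2114926×0.21123216 + 0.44409512×0.49673568 + 0.31083905×0.29203216 = 0.356047
  M+8: 0.44409512×0.21123216 + 0.31083905×0.49673568 = 0.248212
  M+10: 0.31083905×0.21123216 = 0.065659
Scale to base peak (0.356047) = 100: 2.8 : 22.0 : 67.9 : 100.0 : 69.7 : 18.4

2.8 : 22.0 : 67.9 : 100.0 : 69.7 : 18.4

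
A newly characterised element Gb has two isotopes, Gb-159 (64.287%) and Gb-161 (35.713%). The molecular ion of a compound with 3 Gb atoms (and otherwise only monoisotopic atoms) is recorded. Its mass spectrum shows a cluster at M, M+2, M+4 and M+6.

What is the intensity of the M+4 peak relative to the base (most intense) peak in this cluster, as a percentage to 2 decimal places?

55.55%

Term probabilities: M 0.2657, M+2 0.4428, M+4 0.2460, M+6 0.0455. Base peak = M+2.
P(M+2) = C(3,1) × 0.64287^2 × 0.35713^1 = 3 × 0.41328184 × 0.35713 = 0.442786 (base)
P(M+4) = C(3,2) × 0.64287^1 × 0.35713^2 = 3 × 0.64287 × 0.12754184 = 0.245978
Relative intensity = 0.245978 / 0.442786 × 100 = 55.55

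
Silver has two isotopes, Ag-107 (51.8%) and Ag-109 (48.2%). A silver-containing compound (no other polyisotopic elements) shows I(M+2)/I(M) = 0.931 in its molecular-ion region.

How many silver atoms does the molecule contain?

1

The M+2/M ratio from n Ag atoms is n · q/p = n · 0.482/0.518.
n = 0.931 × 0.518/0.482 = 1.00 ≈ 1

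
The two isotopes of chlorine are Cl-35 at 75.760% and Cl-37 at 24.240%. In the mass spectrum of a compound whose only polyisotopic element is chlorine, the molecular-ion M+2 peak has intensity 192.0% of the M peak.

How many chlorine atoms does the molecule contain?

For n independent Cl atoms, I(M+2)/I(M) = n · (abundance Cl-37) / (abundance Cl-35) = n · 0.24240/0.75760.
n = 1.920 × 0.75760/0.24240 = 6.00 ≈ 6

6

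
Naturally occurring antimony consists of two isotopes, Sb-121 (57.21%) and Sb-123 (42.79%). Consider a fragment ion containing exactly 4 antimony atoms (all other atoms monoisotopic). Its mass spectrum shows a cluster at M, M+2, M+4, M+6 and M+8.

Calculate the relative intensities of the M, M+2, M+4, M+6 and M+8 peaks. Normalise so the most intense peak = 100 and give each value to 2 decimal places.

The 4 Sb atoms are independent, so intensities follow the terms of (0.5721 + 0.4279)^4.
P(M) = 0.5721^4 = 0.107124
P(M+2) = 4 × 0.5721^3 × 0.4279^1 = 0.320493
P(M+4) = 6 × 0.5721^2 × 0.4279^2 = 0.359567
P(M+6) = 4 × 0.5721^1 × 0.4279^3 = 0.179291
P(M+8) = 0.4279^4 = 0.033525
The M+4 peak is largest (0.359567); scaling to 100 gives 29.79 : 89.13 : 100.00 : 49.86 : 9.32.

29.79 : 89.13 : 100.00 : 49.86 : 9.32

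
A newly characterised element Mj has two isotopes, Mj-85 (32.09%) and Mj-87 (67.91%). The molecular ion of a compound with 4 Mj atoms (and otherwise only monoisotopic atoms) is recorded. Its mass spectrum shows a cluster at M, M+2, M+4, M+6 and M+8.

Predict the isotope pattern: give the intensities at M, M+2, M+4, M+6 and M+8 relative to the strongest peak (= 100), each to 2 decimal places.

2.64 : 22.33 : 70.88 : 100.00 : 52.91

The 4 Mj atoms are independent, so intensities follow the terms of (0.3209 + 0.6791)^4.
P(M) = 0.3209^4 = 0.010604
P(M+2) = 4 × 0.3209^3 × 0.6791^1 = 0.089764
P(M+4) = 6 × 0.3209^2 × 0.6791^2 = 0.284943
P(M+6) = 4 × 0.3209^1 × 0.6791^3 = 0.402004
P(M+8) = 0.6791^4 = 0.212684
The M+6 peak is largest (0.402004); scaling to 100 gives 2.64 : 22.33 : 70.88 : 100.00 : 52.91.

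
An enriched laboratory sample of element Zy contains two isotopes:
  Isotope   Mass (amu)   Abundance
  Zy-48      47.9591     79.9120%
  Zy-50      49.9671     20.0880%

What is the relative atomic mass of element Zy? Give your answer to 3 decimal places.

Ar = Σ fᵢ·mᵢ = 0.799120 × 47.9591 + 0.200880 × 49.9671
= 38.32508 + 10.03739 = 48.36247 amu

48.362 amu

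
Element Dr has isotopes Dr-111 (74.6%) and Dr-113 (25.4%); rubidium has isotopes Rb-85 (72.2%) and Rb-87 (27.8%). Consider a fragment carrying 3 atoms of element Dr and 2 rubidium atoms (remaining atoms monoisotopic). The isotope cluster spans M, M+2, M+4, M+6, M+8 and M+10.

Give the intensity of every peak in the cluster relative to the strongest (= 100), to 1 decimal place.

55.8 : 100.0 : 71.6 : 25.6 : 4.6 : 0.3

Element Dr pattern (n=3): 0.41516094 : 0.42406519 : 0.14438681 : 0.01638706
Rubidium pattern (n=2): 0.521284 : 0.401432 : 0.077284
Convolve the two distributions (both contribute in 2-u steps):
  M: 0.41516094×0.521284 = 0.216417
  M+2: 0.41516094×0.401432 + 0.42406519×0.521284 = 0.387717
  M+4: 0.41516094×0.077284 + 0.42406519×0.401432 + 0.14438681×0.521284 = 0.277585
  M+6: 0.42406519×0.077284 + 0.14438681×0.401432 + 0.01638706×0.521284 = 0.099277
  M+8: 0.14438681×0.077284 + 0.01638706×0.401432 = 0.017737
  M+10: 0.01638706×0.077284 = 0.001266
Scale to base peak (0.387717) = 100: 55.8 : 100.0 : 71.6 : 25.6 : 4.6 : 0.3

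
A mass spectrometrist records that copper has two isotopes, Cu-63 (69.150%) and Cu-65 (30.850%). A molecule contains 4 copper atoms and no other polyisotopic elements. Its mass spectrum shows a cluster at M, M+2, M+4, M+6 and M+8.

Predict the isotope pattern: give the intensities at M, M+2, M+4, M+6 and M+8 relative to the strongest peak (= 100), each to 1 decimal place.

56.0 : 100.0 : 66.9 : 19.9 : 2.2

The 4 Cu atoms are independent, so intensities follow the terms of (0.69150 + 0.30850)^4.
P(M) = 0.69150^4 = 0.228649
P(M+2) = 4 × 0.69150^3 × 0.30850^1 = 0.408030
P(M+4) = 6 × 0.69150^2 × 0.30850^2 = 0.273052
P(M+6) = 4 × 0.69150^1 × 0.30850^3 = 0.081212
P(M+8) = 0.30850^4 = 0.009058
The M+2 peak is largest (0.408030); scaling to 100 gives 56.0 : 100.0 : 66.9 : 19.9 : 2.2.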